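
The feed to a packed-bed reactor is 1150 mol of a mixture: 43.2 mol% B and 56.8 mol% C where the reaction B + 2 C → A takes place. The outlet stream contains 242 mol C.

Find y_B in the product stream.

0.394

For C: n = n₀ − 2ξ → 242 = 653.2 − 2ξ, giving ξ = 205.6 mol.
Outlet amounts (n = n₀ + ν ξ):
  B: 496.8 − 1(205.6) = 291.2
  C: 653.2 − 2(205.6) = 242
  A: 0 + 1(205.6) = 205.6
Total out = 738.8 mol; y_B = 291.2 / 738.8 = 0.3942.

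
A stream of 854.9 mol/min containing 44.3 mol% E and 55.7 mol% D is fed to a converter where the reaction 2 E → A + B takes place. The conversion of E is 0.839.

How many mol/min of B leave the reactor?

159 mol/min

E reacted = 0.839 × 378.7 = 317.7 mol/min; ν_E = −2, so ξ = 317.7/2 = 158.9 mol/min.
Outlet amounts (n = n₀ + ν ξ):
  E: 378.7 − 2(158.9) = 60.97
  A: 0 + 1(158.9) = 158.9
  B: 0 + 1(158.9) = 158.9
  D: 476.2 (inert)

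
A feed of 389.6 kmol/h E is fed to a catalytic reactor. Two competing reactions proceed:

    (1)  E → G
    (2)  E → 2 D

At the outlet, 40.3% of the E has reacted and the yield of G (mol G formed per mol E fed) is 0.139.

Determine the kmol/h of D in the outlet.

Yield of G: 1ξ₁ / 389.6 = 0.139 → ξ₁ = 54.15 kmol/h.
Conversion of E: 1ξ₁ + 1ξ₂ = 0.403 × 389.6 = 157 → ξ₂ = 102.9 kmol/h.
Outlet amounts (n = n₀ + Σ ν·ξ):
  E: 389.6 − 1(54.15) − 1(102.9) = 232.6
  G: 0 + 1(54.15) = 54.15
  D: 0 + 2(102.9) = 205.7

206 kmol/h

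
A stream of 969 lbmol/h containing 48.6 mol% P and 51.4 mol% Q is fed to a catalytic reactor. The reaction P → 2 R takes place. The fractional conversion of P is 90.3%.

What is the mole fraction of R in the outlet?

0.61

P reacted = 0.903 × 470.9 = 425.3 lbmol/h; ν_P = −1, so ξ = 425.3/1 = 425.3 lbmol/h.
Outlet amounts (n = n₀ + ν ξ):
  P: 470.9 − 1(425.3) = 45.68
  R: 0 + 2(425.3) = 850.5
  Q: 498.1 (inert)
Total out = 1394 lbmol/h; y_R = 850.5 / 1394 = 0.61.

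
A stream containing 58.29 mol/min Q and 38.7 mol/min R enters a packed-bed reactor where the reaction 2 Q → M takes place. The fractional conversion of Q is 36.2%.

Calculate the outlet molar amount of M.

10.6 mol/min

Q reacted = 0.362 × 58.29 = 21.1 mol/min; ν_Q = −2, so ξ = 21.1/2 = 10.55 mol/min.
Outlet amounts (n = n₀ + ν ξ):
  Q: 58.29 − 2(10.55) = 37.19
  M: 0 + 1(10.55) = 10.55
  R: 38.7 (inert)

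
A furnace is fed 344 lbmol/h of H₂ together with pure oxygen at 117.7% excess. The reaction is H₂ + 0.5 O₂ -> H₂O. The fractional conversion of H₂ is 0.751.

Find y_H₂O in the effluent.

Stoichiometric O₂ = 0.5 × 344 = 172 lbmol/h; O₂ fed = 172 × 2.177 = 374.4 lbmol/h.
Fuel reacted = 0.751 × 344 → ξ = 258.3 lbmol/h.
Outlet (n = n₀ + ν ξ):
  H₂: 344 − 1(258.3) = 85.66
  O₂: 374.4 − 0.5(258.3) = 245.3
  H₂O: 0 + 1(258.3) = 258.3
Total out = 589.3 lbmol/h; y_H₂O = 258.3 / 589.3 = 0.4384.

0.438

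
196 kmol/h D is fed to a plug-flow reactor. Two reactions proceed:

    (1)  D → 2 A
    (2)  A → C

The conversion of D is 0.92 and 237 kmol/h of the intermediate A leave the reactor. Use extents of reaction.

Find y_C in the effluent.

Conversion of D: D consumed = 1ξ₁ = 0.92 × 196 → ξ₁ = 180.3 kmol/h.
A balance: n_A = 0 + 2ξ₁ − 1ξ₂ = 237 → ξ₂ = (2·180.3 − 237)/1 = 123.6 kmol/h.
Outlet amounts (n = n₀ + Σ ν·ξ):
  D: 196 − 1(180.3) = 15.68
  A: 0 + 2(180.3) − 1(123.6) = 237
  C: 0 + 1(123.6) = 123.6
Total out = 376.3 kmol/h; y_C = 123.6 / 376.3 = 0.3286.

0.329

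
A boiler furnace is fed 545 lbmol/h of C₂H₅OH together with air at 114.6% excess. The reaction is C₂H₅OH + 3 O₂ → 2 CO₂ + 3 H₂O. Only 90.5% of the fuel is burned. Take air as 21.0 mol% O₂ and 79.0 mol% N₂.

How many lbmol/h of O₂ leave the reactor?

2030 lbmol/h

Stoichiometric O₂ = 3 × 545 = 1635 lbmol/h; O₂ fed = 1635 × 2.146 = 3509 lbmol/h.
N₂ fed = 3509 × 79/21 = 13200 lbmol/h.
Fuel reacted = 0.905 × 545 → ξ = 493.2 lbmol/h.
Outlet (n = n₀ + ν ξ):
  C₂H₅OH: 545 − 1(493.2) = 51.77
  O₂: 3509 − 3(493.2) = 2029
  N₂: 13200 (inert)
  CO₂: 0 + 2(493.2) = 986.5
  H₂O: 0 + 3(493.2) = 1480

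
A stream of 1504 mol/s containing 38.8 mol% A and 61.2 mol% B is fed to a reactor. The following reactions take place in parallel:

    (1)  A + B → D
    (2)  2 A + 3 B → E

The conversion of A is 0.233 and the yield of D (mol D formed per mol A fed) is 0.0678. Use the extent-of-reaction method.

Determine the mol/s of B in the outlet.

Yield of D: 1ξ₁ / 583.6 = 0.0678 → ξ₁ = 39.56 mol/s.
Conversion of A: 1ξ₁ + 2ξ₂ = 0.233 × 583.6 = 136 → ξ₂ = 48.2 mol/s.
Outlet amounts (n = n₀ + Σ ν·ξ):
  A: 583.6 − 1(39.56) − 2(48.2) = 447.6
  B: 920.4 − 1(39.56) − 3(48.2) = 736.3
  D: 0 + 1(39.56) = 39.56
  E: 0 + 1(48.2) = 48.2

736 mol/s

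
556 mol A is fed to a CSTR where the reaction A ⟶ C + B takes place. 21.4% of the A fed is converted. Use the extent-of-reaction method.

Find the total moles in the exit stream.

675 mol

A reacted = 0.214 × 556 = 119 mol; ν_A = −1, so ξ = 119/1 = 119 mol.
Outlet amounts (n = n₀ + ν ξ):
  A: 556 − 1(119) = 437
  C: 0 + 1(119) = 119
  B: 0 + 1(119) = 119
Total out = 437 + 119 + 119 = 675 mol.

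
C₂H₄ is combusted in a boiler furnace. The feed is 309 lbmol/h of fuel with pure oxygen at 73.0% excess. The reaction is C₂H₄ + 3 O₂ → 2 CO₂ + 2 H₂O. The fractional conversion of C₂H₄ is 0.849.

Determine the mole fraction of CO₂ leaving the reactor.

0.274

Stoichiometric O₂ = 3 × 309 = 927 lbmol/h; O₂ fed = 927 × 1.730 = 1604 lbmol/h.
Fuel reacted = 0.849 × 309 → ξ = 262.3 lbmol/h.
Outlet (n = n₀ + ν ξ):
  C₂H₄: 309 − 1(262.3) = 46.66
  O₂: 1604 − 3(262.3) = 816.7
  CO₂: 0 + 2(262.3) = 524.7
  H₂O: 0 + 2(262.3) = 524.7
Total out = 1913 lbmol/h; y_CO₂ = 524.7 / 1913 = 0.2743.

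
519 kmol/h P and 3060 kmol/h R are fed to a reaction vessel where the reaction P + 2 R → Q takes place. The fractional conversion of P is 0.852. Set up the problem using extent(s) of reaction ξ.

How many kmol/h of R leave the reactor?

P reacted = 0.852 × 519 = 442.2 kmol/h; ν_P = −1, so ξ = 442.2/1 = 442.2 kmol/h.
Outlet amounts (n = n₀ + ν ξ):
  P: 519 − 1(442.2) = 76.81
  R: 3060 − 2(442.2) = 2176
  Q: 0 + 1(442.2) = 442.2

2180 kmol/h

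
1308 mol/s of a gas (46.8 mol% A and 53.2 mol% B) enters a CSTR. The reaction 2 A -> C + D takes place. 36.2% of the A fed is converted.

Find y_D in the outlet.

A reacted = 0.362 × 612.1 = 221.6 mol/s; ν_A = −2, so ξ = 221.6/2 = 110.8 mol/s.
Outlet amounts (n = n₀ + ν ξ):
  A: 612.1 − 2(110.8) = 390.5
  C: 0 + 1(110.8) = 110.8
  D: 0 + 1(110.8) = 110.8
  B: 695.9 (inert)
Total out = 1308 mol/s; y_D = 110.8 / 1308 = 0.08471.

0.0847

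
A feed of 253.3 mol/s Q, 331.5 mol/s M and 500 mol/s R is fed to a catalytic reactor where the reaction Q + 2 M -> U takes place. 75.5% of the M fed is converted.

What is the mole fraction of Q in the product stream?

M reacted = 0.755 × 331.5 = 250.3 mol/s; ν_M = −2, so ξ = 250.3/2 = 125.1 mol/s.
Outlet amounts (n = n₀ + ν ξ):
  Q: 253.3 − 1(125.1) = 128.2
  M: 331.5 − 2(125.1) = 81.22
  U: 0 + 1(125.1) = 125.1
  R: 500 (inert)
Total out = 834.5 mol/s; y_Q = 128.2 / 834.5 = 0.1536.

0.154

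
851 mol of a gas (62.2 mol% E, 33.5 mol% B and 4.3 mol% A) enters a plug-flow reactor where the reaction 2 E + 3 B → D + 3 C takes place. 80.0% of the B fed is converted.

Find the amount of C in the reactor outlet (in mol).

B reacted = 0.8 × 285.1 = 228.1 mol; ν_B = −3, so ξ = 228.1/3 = 76.02 mol.
Outlet amounts (n = n₀ + ν ξ):
  E: 529.3 − 2(76.02) = 377.3
  B: 285.1 − 3(76.02) = 57.02
  D: 0 + 1(76.02) = 76.02
  C: 0 + 3(76.02) = 228.1
  A: 36.59 (inert)

228 mol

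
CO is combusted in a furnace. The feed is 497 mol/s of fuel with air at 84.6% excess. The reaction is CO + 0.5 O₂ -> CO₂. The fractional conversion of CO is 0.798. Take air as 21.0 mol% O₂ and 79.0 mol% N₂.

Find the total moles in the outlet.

Stoichiometric O₂ = 0.5 × 497 = 248.5 mol/s; O₂ fed = 248.5 × 1.846 = 458.7 mol/s.
N₂ fed = 458.7 × 79/21 = 1726 mol/s.
Fuel reacted = 0.798 × 497 → ξ = 396.6 mol/s.
Outlet (n = n₀ + ν ξ):
  CO: 497 − 1(396.6) = 100.4
  O₂: 458.7 − 0.5(396.6) = 260.4
  N₂: 1726 (inert)
  CO₂: 0 + 1(396.6) = 396.6
Total out = 100.4 + 260.4 + 1726 + 396.6 = 2483 mol/s.

2480 mol/s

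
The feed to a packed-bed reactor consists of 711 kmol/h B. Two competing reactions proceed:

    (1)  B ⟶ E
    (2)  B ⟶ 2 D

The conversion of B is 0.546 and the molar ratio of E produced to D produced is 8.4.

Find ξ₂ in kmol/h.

ξ₂ = 21.8 kmol/h

Conversion of B: B consumed = 0.546 × 711 = 388.2 kmol/h = 1ξ₁ + 1ξ₂.
Selectivity: 1ξ₁ / (2ξ₂) = 8.4 → ξ₁ = 16.8 ξ₂.
Substitute: (1·16.8 + 1) ξ₂ = 388.2 → ξ₂ = 21.81 kmol/h, ξ₁ = 366.4 kmol/h.
Outlet amounts (n = n₀ + Σ ν·ξ):
  B: 711 − 1(366.4) − 1(21.81) = 322.8
  E: 0 + 1(366.4) = 366.4
  D: 0 + 2(21.81) = 43.62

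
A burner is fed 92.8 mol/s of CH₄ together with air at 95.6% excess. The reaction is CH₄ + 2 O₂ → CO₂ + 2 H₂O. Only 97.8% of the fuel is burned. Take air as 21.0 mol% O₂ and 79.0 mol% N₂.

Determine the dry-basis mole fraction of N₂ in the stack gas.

Stoichiometric O₂ = 2 × 92.8 = 185.6 mol/s; O₂ fed = 185.6 × 1.956 = 363 mol/s.
N₂ fed = 363 × 79/21 = 1366 mol/s.
Fuel reacted = 0.978 × 92.8 → ξ = 90.76 mol/s.
Outlet (n = n₀ + ν ξ):
  CH₄: 92.8 − 1(90.76) = 2.042
  O₂: 363 − 2(90.76) = 181.5
  N₂: 1366 (inert)
  CO₂: 0 + 1(90.76) = 90.76
  H₂O: 0 + 2(90.76) = 181.5
Dry total = 1640 mol/s; y_N₂ (dry) = 1366 / 1640 = 0.8327.

0.833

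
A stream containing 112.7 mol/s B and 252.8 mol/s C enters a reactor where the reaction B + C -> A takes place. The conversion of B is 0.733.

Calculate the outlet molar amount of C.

170 mol/s

B reacted = 0.733 × 112.7 = 82.61 mol/s; ν_B = −1, so ξ = 82.61/1 = 82.61 mol/s.
Outlet amounts (n = n₀ + ν ξ):
  B: 112.7 − 1(82.61) = 30.09
  C: 252.8 − 1(82.61) = 170.2
  A: 0 + 1(82.61) = 82.61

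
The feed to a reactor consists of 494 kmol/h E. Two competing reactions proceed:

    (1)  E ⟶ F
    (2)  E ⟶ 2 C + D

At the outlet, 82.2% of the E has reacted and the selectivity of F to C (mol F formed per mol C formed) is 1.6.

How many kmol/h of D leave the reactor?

Conversion of E: E consumed = 0.822 × 494 = 406.1 kmol/h = 1ξ₁ + 1ξ₂.
Selectivity: 1ξ₁ / (2ξ₂) = 1.6 → ξ₁ = 3.2 ξ₂.
Substitute: (1·3.2 + 1) ξ₂ = 406.1 → ξ₂ = 96.68 kmol/h, ξ₁ = 309.4 kmol/h.
Outlet amounts (n = n₀ + Σ ν·ξ):
  E: 494 − 1(309.4) − 1(96.68) = 87.93
  F: 0 + 1(309.4) = 309.4
  C: 0 + 2(96.68) = 193.4
  D: 0 + 1(96.68) = 96.68

96.7 kmol/h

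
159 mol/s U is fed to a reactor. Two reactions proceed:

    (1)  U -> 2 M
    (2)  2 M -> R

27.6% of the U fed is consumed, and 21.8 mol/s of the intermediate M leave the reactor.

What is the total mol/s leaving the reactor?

Conversion of U: U consumed = 1ξ₁ = 0.276 × 159 → ξ₁ = 43.88 mol/s.
M balance: n_M = 0 + 2ξ₁ − 2ξ₂ = 21.8 → ξ₂ = (2·43.88 − 21.8)/2 = 32.98 mol/s.
Outlet amounts (n = n₀ + Σ ν·ξ):
  U: 159 − 1(43.88) = 115.1
  M: 0 + 2(43.88) − 2(32.98) = 21.8
  R: 0 + 1(32.98) = 32.98
Total out = 115.1 + 21.8 + 32.98 = 169.9 mol/s.

170 mol/s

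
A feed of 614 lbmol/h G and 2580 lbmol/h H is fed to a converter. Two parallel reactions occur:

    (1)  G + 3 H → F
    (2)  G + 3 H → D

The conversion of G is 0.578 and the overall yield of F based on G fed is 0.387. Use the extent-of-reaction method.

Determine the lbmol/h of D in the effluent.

117 lbmol/h

Yield of F: 1ξ₁ / 614 = 0.387 → ξ₁ = 237.6 lbmol/h.
Conversion of G: 1ξ₁ + 1ξ₂ = 0.578 × 614 = 354.9 → ξ₂ = 117.3 lbmol/h.
Outlet amounts (n = n₀ + Σ ν·ξ):
  G: 614 − 1(237.6) − 1(117.3) = 259.1
  H: 2580 − 3(237.6) − 3(117.3) = 1515
  F: 0 + 1(237.6) = 237.6
  D: 0 + 1(117.3) = 117.3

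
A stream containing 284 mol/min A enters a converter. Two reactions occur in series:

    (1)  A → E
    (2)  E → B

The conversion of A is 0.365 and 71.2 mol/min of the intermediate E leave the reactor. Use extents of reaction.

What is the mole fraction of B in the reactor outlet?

Conversion of A: A consumed = 1ξ₁ = 0.365 × 284 → ξ₁ = 103.7 mol/min.
E balance: n_E = 0 + 1ξ₁ − 1ξ₂ = 71.2 → ξ₂ = (1·103.7 − 71.2)/1 = 32.46 mol/min.
Outlet amounts (n = n₀ + Σ ν·ξ):
  A: 284 − 1(103.7) = 180.3
  E: 0 + 1(103.7) − 1(32.46) = 71.2
  B: 0 + 1(32.46) = 32.46
Total out = 284 mol/min; y_B = 32.46 / 284 = 0.1143.

0.114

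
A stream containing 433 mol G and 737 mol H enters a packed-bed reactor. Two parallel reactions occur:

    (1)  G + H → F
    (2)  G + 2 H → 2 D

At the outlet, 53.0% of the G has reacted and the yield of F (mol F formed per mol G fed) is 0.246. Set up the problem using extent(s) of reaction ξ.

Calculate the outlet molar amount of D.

Yield of F: 1ξ₁ / 433 = 0.246 → ξ₁ = 106.5 mol.
Conversion of G: 1ξ₁ + 1ξ₂ = 0.53 × 433 = 229.5 → ξ₂ = 123 mol.
Outlet amounts (n = n₀ + Σ ν·ξ):
  G: 433 − 1(106.5) − 1(123) = 203.5
  H: 737 − 1(106.5) − 2(123) = 384.5
  F: 0 + 1(106.5) = 106.5
  D: 0 + 2(123) = 245.9

246 mol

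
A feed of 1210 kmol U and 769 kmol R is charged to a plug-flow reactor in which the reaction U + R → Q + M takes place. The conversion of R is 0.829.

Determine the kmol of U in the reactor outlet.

R reacted = 0.829 × 769 = 637.5 kmol; ν_R = −1, so ξ = 637.5/1 = 637.5 kmol.
Outlet amounts (n = n₀ + ν ξ):
  U: 1210 − 1(637.5) = 572.5
  R: 769 − 1(637.5) = 131.5
  Q: 0 + 1(637.5) = 637.5
  M: 0 + 1(637.5) = 637.5

572 kmol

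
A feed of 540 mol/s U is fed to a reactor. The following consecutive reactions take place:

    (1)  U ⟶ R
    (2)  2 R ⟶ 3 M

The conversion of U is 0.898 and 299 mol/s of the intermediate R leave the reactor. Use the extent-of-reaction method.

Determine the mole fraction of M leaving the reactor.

Conversion of U: U consumed = 1ξ₁ = 0.898 × 540 → ξ₁ = 484.9 mol/s.
R balance: n_R = 0 + 1ξ₁ − 2ξ₂ = 299 → ξ₂ = (1·484.9 − 299)/2 = 92.96 mol/s.
Outlet amounts (n = n₀ + Σ ν·ξ):
  U: 540 − 1(484.9) = 55.08
  R: 0 + 1(484.9) − 2(92.96) = 299
  M: 0 + 3(92.96) = 278.9
Total out = 633 mol/s; y_M = 278.9 / 633 = 0.4406.

0.441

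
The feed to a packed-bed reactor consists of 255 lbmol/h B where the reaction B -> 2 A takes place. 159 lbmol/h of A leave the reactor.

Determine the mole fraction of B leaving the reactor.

0.525

For A: n = n₀ + 2ξ → 159 = 0 + 2ξ, giving ξ = 79.5 lbmol/h.
Outlet amounts (n = n₀ + ν ξ):
  B: 255 − 1(79.5) = 175.5
  A: 0 + 2(79.5) = 159
Total out = 334.5 lbmol/h; y_B = 175.5 / 334.5 = 0.5247.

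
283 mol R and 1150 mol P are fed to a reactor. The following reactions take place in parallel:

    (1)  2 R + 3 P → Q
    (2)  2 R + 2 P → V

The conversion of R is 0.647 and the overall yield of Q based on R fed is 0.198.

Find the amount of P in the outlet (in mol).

Yield of Q: 1ξ₁ / 283 = 0.198 → ξ₁ = 56.03 mol.
Conversion of R: 2ξ₁ + 2ξ₂ = 0.647 × 283 = 183.1 → ξ₂ = 35.52 mol.
Outlet amounts (n = n₀ + Σ ν·ξ):
  R: 283 − 2(56.03) − 2(35.52) = 99.9
  P: 1150 − 3(56.03) − 2(35.52) = 910.9
  Q: 0 + 1(56.03) = 56.03
  V: 0 + 1(35.52) = 35.52

911 mol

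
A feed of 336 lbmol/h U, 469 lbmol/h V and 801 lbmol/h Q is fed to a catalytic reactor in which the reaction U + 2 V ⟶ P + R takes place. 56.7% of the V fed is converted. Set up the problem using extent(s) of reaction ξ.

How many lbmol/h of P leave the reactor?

133 lbmol/h

V reacted = 0.567 × 469 = 265.9 lbmol/h; ν_V = −2, so ξ = 265.9/2 = 133 lbmol/h.
Outlet amounts (n = n₀ + ν ξ):
  U: 336 − 1(133) = 203
  V: 469 − 2(133) = 203.1
  P: 0 + 1(133) = 133
  R: 0 + 1(133) = 133
  Q: 801 (inert)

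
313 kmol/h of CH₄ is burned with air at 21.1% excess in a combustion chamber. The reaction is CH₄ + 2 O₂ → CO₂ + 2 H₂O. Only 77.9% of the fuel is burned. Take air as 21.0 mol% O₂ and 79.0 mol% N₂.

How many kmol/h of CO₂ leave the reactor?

Stoichiometric O₂ = 2 × 313 = 626 kmol/h; O₂ fed = 626 × 1.211 = 758.1 kmol/h.
N₂ fed = 758.1 × 79/21 = 2852 kmol/h.
Fuel reacted = 0.779 × 313 → ξ = 243.8 kmol/h.
Outlet (n = n₀ + ν ξ):
  CH₄: 313 − 1(243.8) = 69.17
  O₂: 758.1 − 2(243.8) = 270.4
  N₂: 2852 (inert)
  CO₂: 0 + 1(243.8) = 243.8
  H₂O: 0 + 2(243.8) = 487.7

244 kmol/h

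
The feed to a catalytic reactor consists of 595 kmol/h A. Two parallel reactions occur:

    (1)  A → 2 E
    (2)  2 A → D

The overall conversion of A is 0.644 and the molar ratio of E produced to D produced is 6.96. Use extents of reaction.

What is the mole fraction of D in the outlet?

Conversion of A: A consumed = 0.644 × 595 = 383.2 kmol/h = 1ξ₁ + 2ξ₂.
Selectivity: 2ξ₁ / (1ξ₂) = 6.96 → ξ₁ = 3.48 ξ₂.
Substitute: (1·3.48 + 2) ξ₂ = 383.2 → ξ₂ = 69.92 kmol/h, ξ₁ = 243.3 kmol/h.
Outlet amounts (n = n₀ + Σ ν·ξ):
  A: 595 − 1(243.3) − 2(69.92) = 211.8
  E: 0 + 2(243.3) = 486.7
  D: 0 + 1(69.92) = 69.92
Total out = 768.4 kmol/h; y_D = 69.92 / 768.4 = 0.091.

0.091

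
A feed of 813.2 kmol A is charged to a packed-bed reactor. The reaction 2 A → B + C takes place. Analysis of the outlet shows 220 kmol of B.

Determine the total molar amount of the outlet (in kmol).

For B: n = n₀ + 1ξ → 220 = 0 + 1ξ, giving ξ = 220 kmol.
Outlet amounts (n = n₀ + ν ξ):
  A: 813.2 − 2(220) = 373.2
  B: 0 + 1(220) = 220
  C: 0 + 1(220) = 220
Total out = 373.2 + 220 + 220 = 813.2 kmol.

813 kmol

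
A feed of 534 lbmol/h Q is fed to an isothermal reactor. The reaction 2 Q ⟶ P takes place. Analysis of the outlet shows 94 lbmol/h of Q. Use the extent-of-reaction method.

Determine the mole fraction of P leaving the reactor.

For Q: n = n₀ − 2ξ → 94 = 534 − 2ξ, giving ξ = 220 lbmol/h.
Outlet amounts (n = n₀ + ν ξ):
  Q: 534 − 2(220) = 94
  P: 0 + 1(220) = 220
Total out = 314 lbmol/h; y_P = 220 / 314 = 0.7006.

0.701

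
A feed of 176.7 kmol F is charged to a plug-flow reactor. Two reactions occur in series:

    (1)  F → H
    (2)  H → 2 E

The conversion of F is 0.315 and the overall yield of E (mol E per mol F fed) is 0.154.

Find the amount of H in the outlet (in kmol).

Conversion of F: F consumed = 1ξ₁ = 0.315 × 176.7 → ξ₁ = 55.66 kmol.
Yield of E: 2ξ₂ / 176.7 = 0.154 → ξ₂ = 13.61 kmol.
Outlet amounts (n = n₀ + Σ ν·ξ):
  F: 176.7 − 1(55.66) = 121
  H: 0 + 1(55.66) − 1(13.61) = 42.05
  E: 0 + 2(13.61) = 27.21

42.1 kmol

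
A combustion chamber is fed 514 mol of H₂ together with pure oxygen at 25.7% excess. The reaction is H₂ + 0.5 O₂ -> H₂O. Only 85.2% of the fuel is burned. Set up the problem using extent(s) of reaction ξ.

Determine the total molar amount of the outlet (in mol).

618 mol

Stoichiometric O₂ = 0.5 × 514 = 257 mol; O₂ fed = 257 × 1.257 = 323 mol.
Fuel reacted = 0.852 × 514 → ξ = 437.9 mol.
Outlet (n = n₀ + ν ξ):
  H₂: 514 − 1(437.9) = 76.07
  O₂: 323 − 0.5(437.9) = 104.1
  H₂O: 0 + 1(437.9) = 437.9
Total out = 76.07 + 104.1 + 437.9 = 618.1 mol.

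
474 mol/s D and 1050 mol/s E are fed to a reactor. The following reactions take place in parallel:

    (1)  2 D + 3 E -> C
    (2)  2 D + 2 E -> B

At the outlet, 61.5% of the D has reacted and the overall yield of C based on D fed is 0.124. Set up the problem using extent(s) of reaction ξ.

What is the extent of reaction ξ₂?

Yield of C: 1ξ₁ / 474 = 0.124 → ξ₁ = 58.78 mol/s.
Conversion of D: 2ξ₁ + 2ξ₂ = 0.615 × 474 = 291.5 → ξ₂ = 86.98 mol/s.
Outlet amounts (n = n₀ + Σ ν·ξ):
  D: 474 − 2(58.78) − 2(86.98) = 182.5
  E: 1050 − 3(58.78) − 2(86.98) = 699.7
  C: 0 + 1(58.78) = 58.78
  B: 0 + 1(86.98) = 86.98

ξ₂ = 87 mol/s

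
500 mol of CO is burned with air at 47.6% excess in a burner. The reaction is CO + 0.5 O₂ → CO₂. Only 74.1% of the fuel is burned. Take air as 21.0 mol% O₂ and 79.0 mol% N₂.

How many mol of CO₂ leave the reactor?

Stoichiometric O₂ = 0.5 × 500 = 250 mol; O₂ fed = 250 × 1.476 = 369 mol.
N₂ fed = 369 × 79/21 = 1388 mol.
Fuel reacted = 0.741 × 500 → ξ = 370.5 mol.
Outlet (n = n₀ + ν ξ):
  CO: 500 − 1(370.5) = 129.5
  O₂: 369 − 0.5(370.5) = 183.8
  N₂: 1388 (inert)
  CO₂: 0 + 1(370.5) = 370.5

370 mol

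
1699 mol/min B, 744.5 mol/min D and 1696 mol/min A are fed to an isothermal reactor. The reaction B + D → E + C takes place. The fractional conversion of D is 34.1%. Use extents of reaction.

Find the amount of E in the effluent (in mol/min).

D reacted = 0.341 × 744.5 = 253.9 mol/min; ν_D = −1, so ξ = 253.9/1 = 253.9 mol/min.
Outlet amounts (n = n₀ + ν ξ):
  B: 1699 − 1(253.9) = 1445
  D: 744.5 − 1(253.9) = 490.6
  E: 0 + 1(253.9) = 253.9
  C: 0 + 1(253.9) = 253.9
  A: 1696 (inert)

254 mol/min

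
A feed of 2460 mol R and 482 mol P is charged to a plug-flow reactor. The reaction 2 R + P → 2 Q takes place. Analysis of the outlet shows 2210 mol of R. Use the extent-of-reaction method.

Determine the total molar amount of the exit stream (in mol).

2820 mol

For R: n = n₀ − 2ξ → 2210 = 2460 − 2ξ, giving ξ = 125 mol.
Outlet amounts (n = n₀ + ν ξ):
  R: 2460 − 2(125) = 2210
  P: 482 − 1(125) = 357
  Q: 0 + 2(125) = 250
Total out = 2210 + 357 + 250 = 2817 mol.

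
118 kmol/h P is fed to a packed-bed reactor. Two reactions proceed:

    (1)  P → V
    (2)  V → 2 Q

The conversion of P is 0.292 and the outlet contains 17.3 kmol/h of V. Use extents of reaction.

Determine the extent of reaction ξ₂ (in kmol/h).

Conversion of P: P consumed = 1ξ₁ = 0.292 × 118 → ξ₁ = 34.46 kmol/h.
V balance: n_V = 0 + 1ξ₁ − 1ξ₂ = 17.3 → ξ₂ = (1·34.46 − 17.3)/1 = 17.16 kmol/h.
Outlet amounts (n = n₀ + Σ ν·ξ):
  P: 118 − 1(34.46) = 83.54
  V: 0 + 1(34.46) − 1(17.16) = 17.3
  Q: 0 + 2(17.16) = 34.31

ξ₂ = 17.2 kmol/h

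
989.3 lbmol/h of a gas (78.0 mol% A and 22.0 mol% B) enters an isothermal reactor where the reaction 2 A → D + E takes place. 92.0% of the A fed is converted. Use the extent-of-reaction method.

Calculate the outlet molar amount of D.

A reacted = 0.92 × 771.7 = 709.9 lbmol/h; ν_A = −2, so ξ = 709.9/2 = 355 lbmol/h.
Outlet amounts (n = n₀ + ν ξ):
  A: 771.7 − 2(355) = 61.73
  D: 0 + 1(355) = 355
  E: 0 + 1(355) = 355
  B: 217.6 (inert)

355 lbmol/h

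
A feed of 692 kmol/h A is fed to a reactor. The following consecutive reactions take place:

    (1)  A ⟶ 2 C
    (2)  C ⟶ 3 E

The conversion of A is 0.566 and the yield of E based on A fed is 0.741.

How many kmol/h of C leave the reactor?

612 kmol/h

Conversion of A: A consumed = 1ξ₁ = 0.566 × 692 → ξ₁ = 391.7 kmol/h.
Yield of E: 3ξ₂ / 692 = 0.741 → ξ₂ = 170.9 kmol/h.
Outlet amounts (n = n₀ + Σ ν·ξ):
  A: 692 − 1(391.7) = 300.3
  C: 0 + 2(391.7) − 1(170.9) = 612.4
  E: 0 + 3(170.9) = 512.8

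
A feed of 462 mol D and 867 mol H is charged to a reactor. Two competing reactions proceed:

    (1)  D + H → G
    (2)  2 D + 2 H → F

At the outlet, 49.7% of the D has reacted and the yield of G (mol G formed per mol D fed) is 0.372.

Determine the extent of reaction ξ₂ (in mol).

Yield of G: 1ξ₁ / 462 = 0.372 → ξ₁ = 171.9 mol.
Conversion of D: 1ξ₁ + 2ξ₂ = 0.497 × 462 = 229.6 → ξ₂ = 28.88 mol.
Outlet amounts (n = n₀ + Σ ν·ξ):
  D: 462 − 1(171.9) − 2(28.88) = 232.4
  H: 867 − 1(171.9) − 2(28.88) = 637.4
  G: 0 + 1(171.9) = 171.9
  F: 0 + 1(28.88) = 28.88

ξ₂ = 28.9 mol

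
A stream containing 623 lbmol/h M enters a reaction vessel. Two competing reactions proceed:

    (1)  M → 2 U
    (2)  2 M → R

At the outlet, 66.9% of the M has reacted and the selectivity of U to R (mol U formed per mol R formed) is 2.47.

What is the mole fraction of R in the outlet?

0.197

Conversion of M: M consumed = 0.669 × 623 = 416.8 lbmol/h = 1ξ₁ + 2ξ₂.
Selectivity: 2ξ₁ / (1ξ₂) = 2.47 → ξ₁ = 1.235 ξ₂.
Substitute: (1·1.235 + 2) ξ₂ = 416.8 → ξ₂ = 128.8 lbmol/h, ξ₁ = 159.1 lbmol/h.
Outlet amounts (n = n₀ + Σ ν·ξ):
  M: 623 − 1(159.1) − 2(128.8) = 206.2
  U: 0 + 2(159.1) = 318.2
  R: 0 + 1(128.8) = 128.8
Total out = 653.3 lbmol/h; y_R = 128.8 / 653.3 = 0.1972.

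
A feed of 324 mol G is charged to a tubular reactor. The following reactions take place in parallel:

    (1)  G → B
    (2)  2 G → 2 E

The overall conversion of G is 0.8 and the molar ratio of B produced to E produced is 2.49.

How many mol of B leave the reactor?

Conversion of G: G consumed = 0.8 × 324 = 259.2 mol = 1ξ₁ + 2ξ₂.
Selectivity: 1ξ₁ / (2ξ₂) = 2.49 → ξ₁ = 4.98 ξ₂.
Substitute: (1·4.98 + 2) ξ₂ = 259.2 → ξ₂ = 37.13 mol, ξ₁ = 184.9 mol.
Outlet amounts (n = n₀ + Σ ν·ξ):
  G: 324 − 1(184.9) − 2(37.13) = 64.8
  B: 0 + 1(184.9) = 184.9
  E: 0 + 2(37.13) = 74.27

185 mol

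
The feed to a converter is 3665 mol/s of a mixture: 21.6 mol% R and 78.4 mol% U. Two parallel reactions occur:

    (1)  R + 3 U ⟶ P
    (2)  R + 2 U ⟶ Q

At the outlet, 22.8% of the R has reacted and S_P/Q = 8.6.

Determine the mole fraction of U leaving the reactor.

0.748

Conversion of R: R consumed = 0.228 × 791.6 = 180.5 mol/s = 1ξ₁ + 1ξ₂.
Selectivity: 1ξ₁ / (1ξ₂) = 8.6 → ξ₁ = 8.6 ξ₂.
Substitute: (1·8.6 + 1) ξ₂ = 180.5 → ξ₂ = 18.8 mol/s, ξ₁ = 161.7 mol/s.
Outlet amounts (n = n₀ + Σ ν·ξ):
  R: 791.6 − 1(161.7) − 1(18.8) = 611.1
  U: 2873 − 3(161.7) − 2(18.8) = 2351
  P: 0 + 1(161.7) = 161.7
  Q: 0 + 1(18.8) = 18.8
Total out = 3142 mol/s; y_U = 2351 / 3142 = 0.7481.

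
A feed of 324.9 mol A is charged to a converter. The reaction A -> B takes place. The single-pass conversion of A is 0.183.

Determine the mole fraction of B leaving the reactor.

A reacted = 0.183 × 324.9 = 59.46 mol; ν_A = −1, so ξ = 59.46/1 = 59.46 mol.
Outlet amounts (n = n₀ + ν ξ):
  A: 324.9 − 1(59.46) = 265.4
  B: 0 + 1(59.46) = 59.46
Total out = 324.9 mol; y_B = 59.46 / 324.9 = 0.183.

0.183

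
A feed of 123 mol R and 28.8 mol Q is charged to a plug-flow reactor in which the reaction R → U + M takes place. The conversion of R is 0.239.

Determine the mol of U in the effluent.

R reacted = 0.239 × 123 = 29.4 mol; ν_R = −1, so ξ = 29.4/1 = 29.4 mol.
Outlet amounts (n = n₀ + ν ξ):
  R: 123 − 1(29.4) = 93.6
  U: 0 + 1(29.4) = 29.4
  M: 0 + 1(29.4) = 29.4
  Q: 28.8 (inert)

29.4 mol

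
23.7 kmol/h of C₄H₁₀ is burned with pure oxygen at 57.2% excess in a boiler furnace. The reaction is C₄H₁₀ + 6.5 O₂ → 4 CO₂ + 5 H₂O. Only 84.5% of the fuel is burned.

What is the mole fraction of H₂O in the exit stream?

0.338

Stoichiometric O₂ = 6.5 × 23.7 = 154 kmol/h; O₂ fed = 154 × 1.572 = 242.2 kmol/h.
Fuel reacted = 0.845 × 23.7 → ξ = 20.03 kmol/h.
Outlet (n = n₀ + ν ξ):
  C₄H₁₀: 23.7 − 1(20.03) = 3.674
  O₂: 242.2 − 6.5(20.03) = 112
  CO₂: 0 + 4(20.03) = 80.11
  H₂O: 0 + 5(20.03) = 100.1
Total out = 295.9 kmol/h; y_H₂O = 100.1 / 295.9 = 0.3384.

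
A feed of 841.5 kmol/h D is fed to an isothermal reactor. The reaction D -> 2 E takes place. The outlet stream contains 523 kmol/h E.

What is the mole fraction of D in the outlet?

0.526

For E: n = n₀ + 2ξ → 523 = 0 + 2ξ, giving ξ = 261.5 kmol/h.
Outlet amounts (n = n₀ + ν ξ):
  D: 841.5 − 1(261.5) = 580
  E: 0 + 2(261.5) = 523
Total out = 1103 kmol/h; y_D = 580 / 1103 = 0.5258.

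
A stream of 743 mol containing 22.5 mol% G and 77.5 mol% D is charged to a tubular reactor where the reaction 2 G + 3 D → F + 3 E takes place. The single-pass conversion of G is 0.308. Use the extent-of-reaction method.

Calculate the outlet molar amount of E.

77.2 mol

G reacted = 0.308 × 167.2 = 51.49 mol; ν_G = −2, so ξ = 51.49/2 = 25.74 mol.
Outlet amounts (n = n₀ + ν ξ):
  G: 167.2 − 2(25.74) = 115.7
  D: 575.8 − 3(25.74) = 498.6
  F: 0 + 1(25.74) = 25.74
  E: 0 + 3(25.74) = 77.23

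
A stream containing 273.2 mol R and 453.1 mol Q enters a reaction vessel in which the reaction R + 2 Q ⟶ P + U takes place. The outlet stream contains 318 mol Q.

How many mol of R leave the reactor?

206 mol

For Q: n = n₀ − 2ξ → 318 = 453.1 − 2ξ, giving ξ = 67.55 mol.
Outlet amounts (n = n₀ + ν ξ):
  R: 273.2 − 1(67.55) = 205.6
  Q: 453.1 − 2(67.55) = 318
  P: 0 + 1(67.55) = 67.55
  U: 0 + 1(67.55) = 67.55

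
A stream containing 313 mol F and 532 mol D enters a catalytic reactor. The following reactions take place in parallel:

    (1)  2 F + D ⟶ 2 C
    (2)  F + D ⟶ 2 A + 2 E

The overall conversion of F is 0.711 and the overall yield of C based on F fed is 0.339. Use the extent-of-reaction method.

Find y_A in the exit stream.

0.227

Yield of C: 2ξ₁ / 313 = 0.339 → ξ₁ = 53.05 mol.
Conversion of F: 2ξ₁ + 1ξ₂ = 0.711 × 313 = 222.5 → ξ₂ = 116.4 mol.
Outlet amounts (n = n₀ + Σ ν·ξ):
  F: 313 − 2(53.05) − 1(116.4) = 90.46
  D: 532 − 1(53.05) − 1(116.4) = 362.5
  C: 0 + 2(53.05) = 106.1
  A: 0 + 2(116.4) = 232.9
  E: 0 + 2(116.4) = 232.9
Total out = 1025 mol; y_A = 232.9 / 1025 = 0.2272.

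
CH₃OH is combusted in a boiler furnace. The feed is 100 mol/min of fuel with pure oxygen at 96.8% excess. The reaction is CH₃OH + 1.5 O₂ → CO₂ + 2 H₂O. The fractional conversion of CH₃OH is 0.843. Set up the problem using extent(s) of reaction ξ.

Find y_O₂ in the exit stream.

0.386

Stoichiometric O₂ = 1.5 × 100 = 150 mol/min; O₂ fed = 150 × 1.968 = 295.2 mol/min.
Fuel reacted = 0.843 × 100 → ξ = 84.3 mol/min.
Outlet (n = n₀ + ν ξ):
  CH₃OH: 100 − 1(84.3) = 15.7
  O₂: 295.2 − 1.5(84.3) = 168.8
  CO₂: 0 + 1(84.3) = 84.3
  H₂O: 0 + 2(84.3) = 168.6
Total out = 437.4 mol/min; y_O₂ = 168.8 / 437.4 = 0.3858.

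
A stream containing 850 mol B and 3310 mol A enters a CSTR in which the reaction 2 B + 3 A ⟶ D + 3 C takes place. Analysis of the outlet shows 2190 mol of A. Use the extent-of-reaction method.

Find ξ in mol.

For A: n = n₀ − 3ξ → 2190 = 3310 − 3ξ, giving ξ = 373.3 mol.
Outlet amounts (n = n₀ + ν ξ):
  B: 850 − 2(373.3) = 103.3
  A: 3310 − 3(373.3) = 2190
  D: 0 + 1(373.3) = 373.3
  C: 0 + 3(373.3) = 1120

ξ = 373 mol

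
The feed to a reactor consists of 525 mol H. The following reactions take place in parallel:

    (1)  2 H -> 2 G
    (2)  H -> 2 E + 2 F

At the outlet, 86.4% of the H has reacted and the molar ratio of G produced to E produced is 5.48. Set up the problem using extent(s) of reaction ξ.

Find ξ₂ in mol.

Conversion of H: H consumed = 0.864 × 525 = 453.6 mol = 2ξ₁ + 1ξ₂.
Selectivity: 2ξ₁ / (2ξ₂) = 5.48 → ξ₁ = 5.48 ξ₂.
Substitute: (2·5.48 + 1) ξ₂ = 453.6 → ξ₂ = 37.93 mol, ξ₁ = 207.8 mol.
Outlet amounts (n = n₀ + Σ ν·ξ):
  H: 525 − 2(207.8) − 1(37.93) = 71.4
  G: 0 + 2(207.8) = 415.7
  E: 0 + 2(37.93) = 75.85
  F: 0 + 2(37.93) = 75.85

ξ₂ = 37.9 mol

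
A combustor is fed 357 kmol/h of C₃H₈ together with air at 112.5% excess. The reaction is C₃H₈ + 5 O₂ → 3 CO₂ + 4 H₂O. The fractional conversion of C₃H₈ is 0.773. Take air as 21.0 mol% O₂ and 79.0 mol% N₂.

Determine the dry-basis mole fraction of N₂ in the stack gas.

0.811

Stoichiometric O₂ = 5 × 357 = 1785 kmol/h; O₂ fed = 1785 × 2.125 = 3793 kmol/h.
N₂ fed = 3793 × 79/21 = 14270 kmol/h.
Fuel reacted = 0.773 × 357 → ξ = 276 kmol/h.
Outlet (n = n₀ + ν ξ):
  C₃H₈: 357 − 1(276) = 81.04
  O₂: 3793 − 5(276) = 2413
  N₂: 14270 (inert)
  CO₂: 0 + 3(276) = 827.9
  H₂O: 0 + 4(276) = 1104
Dry total = 17590 kmol/h; y_N₂ (dry) = 14270 / 17590 = 0.8111.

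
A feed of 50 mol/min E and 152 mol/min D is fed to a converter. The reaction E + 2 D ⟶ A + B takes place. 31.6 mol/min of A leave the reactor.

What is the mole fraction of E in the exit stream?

0.108

For A: n = n₀ + 1ξ → 31.6 = 0 + 1ξ, giving ξ = 31.6 mol/min.
Outlet amounts (n = n₀ + ν ξ):
  E: 50 − 1(31.6) = 18.4
  D: 152 − 2(31.6) = 88.8
  A: 0 + 1(31.6) = 31.6
  B: 0 + 1(31.6) = 31.6
Total out = 170.4 mol/min; y_E = 18.4 / 170.4 = 0.108.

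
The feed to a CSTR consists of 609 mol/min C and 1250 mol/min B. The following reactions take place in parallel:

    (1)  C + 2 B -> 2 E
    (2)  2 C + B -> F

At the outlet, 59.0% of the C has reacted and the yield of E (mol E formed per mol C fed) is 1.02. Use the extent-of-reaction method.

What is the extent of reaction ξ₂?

Yield of E: 2ξ₁ / 609 = 1.02 → ξ₁ = 310.6 mol/min.
Conversion of C: 1ξ₁ + 2ξ₂ = 0.59 × 609 = 359.3 → ξ₂ = 24.36 mol/min.
Outlet amounts (n = n₀ + Σ ν·ξ):
  C: 609 − 1(310.6) − 2(24.36) = 249.7
  B: 1250 − 2(310.6) − 1(24.36) = 604.5
  E: 0 + 2(310.6) = 621.2
  F: 0 + 1(24.36) = 24.36

ξ₂ = 24.4 mol/min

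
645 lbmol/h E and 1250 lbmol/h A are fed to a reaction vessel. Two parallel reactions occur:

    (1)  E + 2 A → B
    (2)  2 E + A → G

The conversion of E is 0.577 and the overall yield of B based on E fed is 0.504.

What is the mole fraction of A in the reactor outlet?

0.481

Yield of B: 1ξ₁ / 645 = 0.504 → ξ₁ = 325.1 lbmol/h.
Conversion of E: 1ξ₁ + 2ξ₂ = 0.577 × 645 = 372.2 → ξ₂ = 23.54 lbmol/h.
Outlet amounts (n = n₀ + Σ ν·ξ):
  E: 645 − 1(325.1) − 2(23.54) = 272.8
  A: 1250 − 2(325.1) − 1(23.54) = 576.3
  B: 0 + 1(325.1) = 325.1
  G: 0 + 1(23.54) = 23.54
Total out = 1198 lbmol/h; y_A = 576.3 / 1198 = 0.4811.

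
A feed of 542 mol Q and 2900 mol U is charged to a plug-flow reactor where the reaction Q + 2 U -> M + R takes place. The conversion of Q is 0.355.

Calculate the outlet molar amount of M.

192 mol

Q reacted = 0.355 × 542 = 192.4 mol; ν_Q = −1, so ξ = 192.4/1 = 192.4 mol.
Outlet amounts (n = n₀ + ν ξ):
  Q: 542 − 1(192.4) = 349.6
  U: 2900 − 2(192.4) = 2515
  M: 0 + 1(192.4) = 192.4
  R: 0 + 1(192.4) = 192.4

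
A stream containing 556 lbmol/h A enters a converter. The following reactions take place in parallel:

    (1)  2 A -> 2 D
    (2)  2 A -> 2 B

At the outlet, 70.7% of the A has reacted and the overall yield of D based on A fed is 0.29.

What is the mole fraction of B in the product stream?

Yield of D: 2ξ₁ / 556 = 0.29 → ξ₁ = 80.62 lbmol/h.
Conversion of A: 2ξ₁ + 2ξ₂ = 0.707 × 556 = 393.1 → ξ₂ = 115.9 lbmol/h.
Outlet amounts (n = n₀ + Σ ν·ξ):
  A: 556 − 2(80.62) − 2(115.9) = 162.9
  D: 0 + 2(80.62) = 161.2
  B: 0 + 2(115.9) = 231.9
Total out = 556 lbmol/h; y_B = 231.9 / 556 = 0.417.

0.417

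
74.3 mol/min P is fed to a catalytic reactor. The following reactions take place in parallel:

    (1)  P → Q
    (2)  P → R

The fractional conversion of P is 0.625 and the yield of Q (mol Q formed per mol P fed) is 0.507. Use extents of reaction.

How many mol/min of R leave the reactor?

8.77 mol/min

Yield of Q: 1ξ₁ / 74.3 = 0.507 → ξ₁ = 37.67 mol/min.
Conversion of P: 1ξ₁ + 1ξ₂ = 0.625 × 74.3 = 46.44 → ξ₂ = 8.767 mol/min.
Outlet amounts (n = n₀ + Σ ν·ξ):
  P: 74.3 − 1(37.67) − 1(8.767) = 27.86
  Q: 0 + 1(37.67) = 37.67
  R: 0 + 1(8.767) = 8.767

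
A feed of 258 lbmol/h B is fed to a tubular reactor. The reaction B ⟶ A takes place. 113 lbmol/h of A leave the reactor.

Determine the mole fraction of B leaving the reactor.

For A: n = n₀ + 1ξ → 113 = 0 + 1ξ, giving ξ = 113 lbmol/h.
Outlet amounts (n = n₀ + ν ξ):
  B: 258 − 1(113) = 145
  A: 0 + 1(113) = 113
Total out = 258 lbmol/h; y_B = 145 / 258 = 0.562.

0.562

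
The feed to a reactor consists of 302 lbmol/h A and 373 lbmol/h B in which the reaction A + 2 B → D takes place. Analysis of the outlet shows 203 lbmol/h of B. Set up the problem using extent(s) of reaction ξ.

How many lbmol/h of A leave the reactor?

217 lbmol/h

For B: n = n₀ − 2ξ → 203 = 373 − 2ξ, giving ξ = 85 lbmol/h.
Outlet amounts (n = n₀ + ν ξ):
  A: 302 − 1(85) = 217
  B: 373 − 2(85) = 203
  D: 0 + 1(85) = 85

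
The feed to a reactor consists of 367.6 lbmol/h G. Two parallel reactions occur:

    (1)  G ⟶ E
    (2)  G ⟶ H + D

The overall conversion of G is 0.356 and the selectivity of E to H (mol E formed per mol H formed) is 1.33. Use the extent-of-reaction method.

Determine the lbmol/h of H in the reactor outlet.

56.2 lbmol/h

Conversion of G: G consumed = 0.356 × 367.6 = 130.9 lbmol/h = 1ξ₁ + 1ξ₂.
Selectivity: 1ξ₁ / (1ξ₂) = 1.33 → ξ₁ = 1.33 ξ₂.
Substitute: (1·1.33 + 1) ξ₂ = 130.9 → ξ₂ = 56.17 lbmol/h, ξ₁ = 74.7 lbmol/h.
Outlet amounts (n = n₀ + Σ ν·ξ):
  G: 367.6 − 1(74.7) − 1(56.17) = 236.7
  E: 0 + 1(74.7) = 74.7
  H: 0 + 1(56.17) = 56.17
  D: 0 + 1(56.17) = 56.17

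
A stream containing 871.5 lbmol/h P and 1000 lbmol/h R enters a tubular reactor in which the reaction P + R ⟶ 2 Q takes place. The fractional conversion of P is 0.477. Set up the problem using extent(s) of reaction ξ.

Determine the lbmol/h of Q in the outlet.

P reacted = 0.477 × 871.5 = 415.7 lbmol/h; ν_P = −1, so ξ = 415.7/1 = 415.7 lbmol/h.
Outlet amounts (n = n₀ + ν ξ):
  P: 871.5 − 1(415.7) = 455.8
  R: 1000 − 1(415.7) = 584.3
  Q: 0 + 2(415.7) = 831.4

831 lbmol/h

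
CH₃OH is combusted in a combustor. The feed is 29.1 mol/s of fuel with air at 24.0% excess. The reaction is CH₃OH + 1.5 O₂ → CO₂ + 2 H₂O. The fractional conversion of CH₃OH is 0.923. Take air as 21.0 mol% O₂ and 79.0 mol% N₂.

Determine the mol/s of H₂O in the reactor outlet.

53.7 mol/s

Stoichiometric O₂ = 1.5 × 29.1 = 43.65 mol/s; O₂ fed = 43.65 × 1.240 = 54.13 mol/s.
N₂ fed = 54.13 × 79/21 = 203.6 mol/s.
Fuel reacted = 0.923 × 29.1 → ξ = 26.86 mol/s.
Outlet (n = n₀ + ν ξ):
  CH₃OH: 29.1 − 1(26.86) = 2.241
  O₂: 54.13 − 1.5(26.86) = 13.84
  N₂: 203.6 (inert)
  CO₂: 0 + 1(26.86) = 26.86
  H₂O: 0 + 2(26.86) = 53.72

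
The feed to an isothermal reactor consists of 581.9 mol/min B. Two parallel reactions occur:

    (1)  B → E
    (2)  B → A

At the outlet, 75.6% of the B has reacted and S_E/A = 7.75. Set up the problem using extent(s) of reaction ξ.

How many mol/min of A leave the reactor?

50.3 mol/min

Conversion of B: B consumed = 0.756 × 581.9 = 439.9 mol/min = 1ξ₁ + 1ξ₂.
Selectivity: 1ξ₁ / (1ξ₂) = 7.75 → ξ₁ = 7.75 ξ₂.
Substitute: (1·7.75 + 1) ξ₂ = 439.9 → ξ₂ = 50.28 mol/min, ξ₁ = 389.6 mol/min.
Outlet amounts (n = n₀ + Σ ν·ξ):
  B: 581.9 − 1(389.6) − 1(50.28) = 142
  E: 0 + 1(389.6) = 389.6
  A: 0 + 1(50.28) = 50.28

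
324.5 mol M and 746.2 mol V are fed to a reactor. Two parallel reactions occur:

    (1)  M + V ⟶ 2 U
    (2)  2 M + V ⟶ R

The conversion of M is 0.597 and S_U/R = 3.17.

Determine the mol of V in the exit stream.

607 mol

Conversion of M: M consumed = 0.597 × 324.5 = 193.7 mol = 1ξ₁ + 2ξ₂.
Selectivity: 2ξ₁ / (1ξ₂) = 3.17 → ξ₁ = 1.585 ξ₂.
Substitute: (1·1.585 + 2) ξ₂ = 193.7 → ξ₂ = 54.04 mol, ξ₁ = 85.65 mol.
Outlet amounts (n = n₀ + Σ ν·ξ):
  M: 324.5 − 1(85.65) − 2(54.04) = 130.8
  V: 746.2 − 1(85.65) − 1(54.04) = 606.5
  U: 0 + 2(85.65) = 171.3
  R: 0 + 1(54.04) = 54.04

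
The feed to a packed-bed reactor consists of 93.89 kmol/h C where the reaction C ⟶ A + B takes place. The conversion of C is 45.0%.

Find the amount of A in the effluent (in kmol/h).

42.3 kmol/h

C reacted = 0.45 × 93.89 = 42.25 kmol/h; ν_C = −1, so ξ = 42.25/1 = 42.25 kmol/h.
Outlet amounts (n = n₀ + ν ξ):
  C: 93.89 − 1(42.25) = 51.64
  A: 0 + 1(42.25) = 42.25
  B: 0 + 1(42.25) = 42.25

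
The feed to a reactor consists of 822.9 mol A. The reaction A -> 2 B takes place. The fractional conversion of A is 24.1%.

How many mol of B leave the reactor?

397 mol

A reacted = 0.241 × 822.9 = 198.3 mol; ν_A = −1, so ξ = 198.3/1 = 198.3 mol.
Outlet amounts (n = n₀ + ν ξ):
  A: 822.9 − 1(198.3) = 624.6
  B: 0 + 2(198.3) = 396.6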